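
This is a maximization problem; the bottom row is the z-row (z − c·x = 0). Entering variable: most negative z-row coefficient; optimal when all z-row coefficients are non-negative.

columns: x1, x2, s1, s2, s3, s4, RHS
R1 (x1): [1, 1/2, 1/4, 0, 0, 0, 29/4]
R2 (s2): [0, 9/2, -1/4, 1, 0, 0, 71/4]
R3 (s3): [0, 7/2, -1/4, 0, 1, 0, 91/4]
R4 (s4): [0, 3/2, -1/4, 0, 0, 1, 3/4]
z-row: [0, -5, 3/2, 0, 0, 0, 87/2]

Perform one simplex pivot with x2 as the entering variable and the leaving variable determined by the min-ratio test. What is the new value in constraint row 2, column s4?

-3

Ratio test on column x2 — row 1: (29/4)/(1/2) = 29/2; row 2: (71/4)/(9/2) = 71/18; row 3: (91/4)/(7/2) = 13/2; row 4: (3/4)/(3/2) = 1/2. Minimum is 1/2 at row 4 (s4 leaves); pivot element 3/2.
Divide row 4 by 3/2; eliminate column x2 from the other rows.
Row 2 update in column s4: 0 − (9/2)·(2/3) = -3.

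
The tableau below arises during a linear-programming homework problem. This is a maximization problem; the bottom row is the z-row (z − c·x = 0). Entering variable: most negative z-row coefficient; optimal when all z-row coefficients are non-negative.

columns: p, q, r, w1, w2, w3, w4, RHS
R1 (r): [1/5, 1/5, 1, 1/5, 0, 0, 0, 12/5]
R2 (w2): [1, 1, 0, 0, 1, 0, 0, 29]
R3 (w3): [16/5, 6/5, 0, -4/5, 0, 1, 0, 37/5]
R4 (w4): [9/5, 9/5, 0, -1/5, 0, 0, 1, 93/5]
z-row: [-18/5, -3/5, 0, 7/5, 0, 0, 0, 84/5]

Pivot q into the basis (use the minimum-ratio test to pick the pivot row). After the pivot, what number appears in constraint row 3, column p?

Ratio test on column q — row 1: (12/5)/(1/5) = 12; row 2: 29/1 = 29; row 3: (37/5)/(6/5) = 37/6; row 4: (93/5)/(9/5) = 31/3. Minimum is 37/6 at row 3 (w3 leaves); pivot element 6/5.
Divide row 3 by 6/5; eliminate column q from the other rows.
In the new row 3, the p entry is the old entry divided by the pivot: (16/5)/(6/5) = 8/3.

8/3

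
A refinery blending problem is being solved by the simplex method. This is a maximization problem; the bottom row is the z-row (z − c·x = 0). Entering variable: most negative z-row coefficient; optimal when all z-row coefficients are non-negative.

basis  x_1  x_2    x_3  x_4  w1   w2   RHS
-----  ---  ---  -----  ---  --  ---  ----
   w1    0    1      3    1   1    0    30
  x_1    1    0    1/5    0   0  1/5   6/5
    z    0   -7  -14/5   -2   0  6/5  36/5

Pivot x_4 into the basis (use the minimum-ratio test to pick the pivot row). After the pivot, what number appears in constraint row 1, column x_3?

Ratio test on column x_4 — row 1: 30/1 = 30; row 2: entry 0 ≤ 0. Minimum is 30 at row 1 (w1 leaves); pivot element 1.
Divide row 1 by 1; eliminate column x_4 from the other rows.
In the new row 1, the x_3 entry is the old entry divided by the pivot: 3/1 = 3.

3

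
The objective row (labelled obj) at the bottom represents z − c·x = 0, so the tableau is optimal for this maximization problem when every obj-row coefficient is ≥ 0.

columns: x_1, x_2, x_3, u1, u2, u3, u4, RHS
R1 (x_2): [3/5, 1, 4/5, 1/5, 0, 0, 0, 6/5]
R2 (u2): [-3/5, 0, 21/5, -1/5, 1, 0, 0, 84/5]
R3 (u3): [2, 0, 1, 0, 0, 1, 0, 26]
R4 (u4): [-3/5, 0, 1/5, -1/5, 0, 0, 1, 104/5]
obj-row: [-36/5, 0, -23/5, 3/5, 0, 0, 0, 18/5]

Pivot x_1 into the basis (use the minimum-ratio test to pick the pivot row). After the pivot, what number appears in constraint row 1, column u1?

1/3

Ratio test on column x_1 — row 1: (6/5)/(3/5) = 2; row 2: entry -3/5 ≤ 0; row 3: 26/2 = 13; row 4: entry -3/5 ≤ 0. Minimum is 2 at row 1 (x_2 leaves); pivot element 3/5.
Divide row 1 by 3/5; eliminate column x_1 from the other rows.
In the new row 1, the u1 entry is the old entry divided by the pivot: (1/5)/(3/5) = 1/3.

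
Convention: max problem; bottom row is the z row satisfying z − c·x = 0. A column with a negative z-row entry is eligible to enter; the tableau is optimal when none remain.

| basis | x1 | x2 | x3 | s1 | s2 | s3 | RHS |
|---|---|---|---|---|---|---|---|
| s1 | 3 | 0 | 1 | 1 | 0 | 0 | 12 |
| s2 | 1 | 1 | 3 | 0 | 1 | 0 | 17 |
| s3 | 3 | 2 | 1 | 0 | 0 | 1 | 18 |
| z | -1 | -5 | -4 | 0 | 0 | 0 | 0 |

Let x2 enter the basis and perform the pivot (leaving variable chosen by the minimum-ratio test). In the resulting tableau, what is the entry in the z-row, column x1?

Ratio test on column x2 — row 1: entry 0 ≤ 0; row 2: 17/1 = 17; row 3: 18/2 = 9. Minimum is 9 at row 3 (s3 leaves); pivot element 2.
Divide row 3 by 2; eliminate column x2 from the other rows.
z-row update in column x1: -1 − (-5)·(3/2) = 13/2.

13/2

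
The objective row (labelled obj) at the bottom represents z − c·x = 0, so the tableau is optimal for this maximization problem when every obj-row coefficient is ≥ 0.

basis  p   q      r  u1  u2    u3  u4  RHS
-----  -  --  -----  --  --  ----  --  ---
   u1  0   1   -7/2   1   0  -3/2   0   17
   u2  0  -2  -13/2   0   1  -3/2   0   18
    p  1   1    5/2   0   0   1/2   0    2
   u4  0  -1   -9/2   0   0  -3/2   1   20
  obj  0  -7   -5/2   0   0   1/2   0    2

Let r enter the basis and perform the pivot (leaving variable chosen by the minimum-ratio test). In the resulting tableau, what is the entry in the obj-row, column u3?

Ratio test on column r — row 1: entry -7/2 ≤ 0; row 2: entry -13/2 ≤ 0; row 3: 2/(5/2) = 4/5; row 4: entry -9/2 ≤ 0. Minimum is 4/5 at row 3 (p leaves); pivot element 5/2.
Divide row 3 by 5/2; eliminate column r from the other rows.
obj-row update in column u3: 1/2 − (-5/2)·(1/5) = 1.

1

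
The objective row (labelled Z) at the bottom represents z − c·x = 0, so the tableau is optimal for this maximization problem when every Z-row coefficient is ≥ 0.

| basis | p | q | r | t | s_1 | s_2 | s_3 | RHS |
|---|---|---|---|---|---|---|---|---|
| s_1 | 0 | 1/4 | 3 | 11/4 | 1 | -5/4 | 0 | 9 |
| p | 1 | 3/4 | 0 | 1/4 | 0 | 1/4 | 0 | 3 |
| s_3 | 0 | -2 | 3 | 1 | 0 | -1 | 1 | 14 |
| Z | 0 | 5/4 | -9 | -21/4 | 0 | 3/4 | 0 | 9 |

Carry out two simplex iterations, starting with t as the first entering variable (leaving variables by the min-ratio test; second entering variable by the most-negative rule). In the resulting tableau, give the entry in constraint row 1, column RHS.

3

Ratio test on column t — row 1: 9/(11/4) = 36/11; row 2: 3/(1/4) = 12; row 3: 14/1 = 14. Minimum is 36/11 at row 1 (s_1 leaves); pivot element 11/4.
Divide row 1 by 11/4; eliminate column t from the other rows.
Second iteration: most negative Z-row entry is -36/11 in column r, so r enters.
Ratio test on column r — row 1: (36/11)/(12/11) = 3; row 2: entry -3/11 ≤ 0; row 3: (118/11)/(21/11) = 118/21. Minimum is 3 at row 1 (t leaves); pivot element 12/11.
Divide row 1 by 12/11; eliminate column r from the other rows.
After both pivots, the entry at constraint row 1, column RHS is 3.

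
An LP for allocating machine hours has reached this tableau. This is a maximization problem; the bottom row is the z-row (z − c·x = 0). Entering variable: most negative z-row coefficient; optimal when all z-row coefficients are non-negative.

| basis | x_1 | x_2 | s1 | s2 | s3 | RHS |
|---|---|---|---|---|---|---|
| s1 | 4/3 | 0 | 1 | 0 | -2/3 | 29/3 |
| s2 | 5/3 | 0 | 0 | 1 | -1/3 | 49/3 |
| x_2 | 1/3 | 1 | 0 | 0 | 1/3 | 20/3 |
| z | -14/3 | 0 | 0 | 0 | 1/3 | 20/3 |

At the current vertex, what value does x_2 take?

x_2 is basic (row 3); its value is the RHS of that row, 20/3.

20/3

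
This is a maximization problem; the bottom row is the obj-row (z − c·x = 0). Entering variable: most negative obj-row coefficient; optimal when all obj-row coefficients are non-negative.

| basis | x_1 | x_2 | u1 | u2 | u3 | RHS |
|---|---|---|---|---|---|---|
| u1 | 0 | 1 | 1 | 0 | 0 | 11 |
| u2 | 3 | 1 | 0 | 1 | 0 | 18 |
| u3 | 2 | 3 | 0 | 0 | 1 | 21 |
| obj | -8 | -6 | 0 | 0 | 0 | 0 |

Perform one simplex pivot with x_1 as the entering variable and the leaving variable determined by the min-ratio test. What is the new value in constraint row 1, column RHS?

11

Ratio test on column x_1 — row 1: entry 0 ≤ 0; row 2: 18/3 = 6; row 3: 21/2 = 21/2. Minimum is 6 at row 2 (u2 leaves); pivot element 3.
Divide row 2 by 3; eliminate column x_1 from the other rows.
Row 1 update in column RHS: 11 − 0·6 = 11.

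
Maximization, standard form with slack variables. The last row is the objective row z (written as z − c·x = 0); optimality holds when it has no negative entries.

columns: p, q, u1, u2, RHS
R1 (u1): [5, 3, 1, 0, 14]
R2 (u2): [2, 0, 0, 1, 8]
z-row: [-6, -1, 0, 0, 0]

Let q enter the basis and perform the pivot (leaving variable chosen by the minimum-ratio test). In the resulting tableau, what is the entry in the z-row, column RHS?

14/3

Ratio test on column q — row 1: 14/3 = 14/3; row 2: entry 0 ≤ 0. Minimum is 14/3 at row 1 (u1 leaves); pivot element 3.
Divide row 1 by 3; eliminate column q from the other rows.
z-row update in column RHS: 0 − (-1)·(14/3) = 14/3.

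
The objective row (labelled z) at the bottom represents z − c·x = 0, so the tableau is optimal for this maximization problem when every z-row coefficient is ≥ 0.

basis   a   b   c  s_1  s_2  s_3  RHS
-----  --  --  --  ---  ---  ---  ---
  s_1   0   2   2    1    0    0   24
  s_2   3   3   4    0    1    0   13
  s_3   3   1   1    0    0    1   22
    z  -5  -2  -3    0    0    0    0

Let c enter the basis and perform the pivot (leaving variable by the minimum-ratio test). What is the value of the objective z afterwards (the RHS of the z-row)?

Ratio test on column c — row 1: 24/2 = 12; row 2: 13/4 = 13/4; row 3: 22/1 = 22. Minimum is 13/4 at row 2 (s_2 leaves); pivot element 4.
Pivot on row 2; the z-row RHS becomes 0 − (-3)·(13/4) = 39/4.

39/4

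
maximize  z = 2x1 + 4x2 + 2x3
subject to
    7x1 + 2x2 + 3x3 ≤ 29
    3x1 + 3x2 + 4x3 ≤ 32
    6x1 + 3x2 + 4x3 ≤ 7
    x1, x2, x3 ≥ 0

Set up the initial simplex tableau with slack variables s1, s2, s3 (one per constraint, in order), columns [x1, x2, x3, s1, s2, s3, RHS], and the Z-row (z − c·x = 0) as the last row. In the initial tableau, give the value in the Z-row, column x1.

-2

The Z-row carries the negated objective coefficients: the x1 entry is -2.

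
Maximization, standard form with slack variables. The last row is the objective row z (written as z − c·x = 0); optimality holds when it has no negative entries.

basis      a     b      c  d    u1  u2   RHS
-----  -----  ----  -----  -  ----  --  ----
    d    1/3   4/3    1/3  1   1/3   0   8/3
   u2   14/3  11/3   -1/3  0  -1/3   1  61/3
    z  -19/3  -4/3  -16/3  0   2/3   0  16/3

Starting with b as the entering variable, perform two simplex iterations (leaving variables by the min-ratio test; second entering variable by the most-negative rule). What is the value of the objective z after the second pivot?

144/5

Ratio test on column b — row 1: (8/3)/(4/3) = 2; row 2: (61/3)/(11/3) = 61/11. Minimum is 2 at row 1 (d leaves); pivot element 4/3.
Pivot on row 1; the z-row RHS becomes 16/3 − (-4/3)·2 = 8.
Next entering variable (most negative z-row entry -6): a.
Ratio test on column a — row 1: 2/(1/4) = 8; row 2: 13/(15/4) = 52/15. Minimum is 52/15 at row 2 (u2 leaves); pivot element 15/4.
After the second pivot the z-row RHS is 8 − (-6)·(52/15) = 144/5.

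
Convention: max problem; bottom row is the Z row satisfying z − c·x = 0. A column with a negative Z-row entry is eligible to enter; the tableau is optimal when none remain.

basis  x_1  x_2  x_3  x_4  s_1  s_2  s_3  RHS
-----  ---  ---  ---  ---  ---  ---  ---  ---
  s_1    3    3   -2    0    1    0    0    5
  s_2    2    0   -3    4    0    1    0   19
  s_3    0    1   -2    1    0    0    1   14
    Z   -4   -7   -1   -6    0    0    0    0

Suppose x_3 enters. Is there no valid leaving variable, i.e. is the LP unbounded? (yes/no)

Every constraint-row entry in column x_3 is ≤ 0, so increasing x_3 is unbounded.

yes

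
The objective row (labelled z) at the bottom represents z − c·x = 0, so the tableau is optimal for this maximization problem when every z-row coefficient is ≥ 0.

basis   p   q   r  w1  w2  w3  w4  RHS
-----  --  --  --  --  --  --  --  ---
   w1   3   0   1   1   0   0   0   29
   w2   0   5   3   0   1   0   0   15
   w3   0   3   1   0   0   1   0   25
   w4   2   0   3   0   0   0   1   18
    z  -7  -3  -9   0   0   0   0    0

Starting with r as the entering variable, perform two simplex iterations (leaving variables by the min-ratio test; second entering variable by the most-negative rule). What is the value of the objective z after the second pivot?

Ratio test on column r — row 1: 29/1 = 29; row 2: 15/3 = 5; row 3: 25/1 = 25; row 4: 18/3 = 6. Minimum is 5 at row 2 (w2 leaves); pivot element 3.
Pivot on row 2; the z-row RHS becomes 0 − (-9)·5 = 45.
Next entering variable (most negative z-row entry -7): p.
Ratio test on column p — row 1: 24/3 = 8; row 2: entry 0 ≤ 0; row 3: entry 0 ≤ 0; row 4: 3/2 = 3/2. Minimum is 3/2 at row 4 (w4 leaves); pivot element 2.
After the second pivot the z-row RHS is 45 − (-7)·(3/2) = 111/2.

111/2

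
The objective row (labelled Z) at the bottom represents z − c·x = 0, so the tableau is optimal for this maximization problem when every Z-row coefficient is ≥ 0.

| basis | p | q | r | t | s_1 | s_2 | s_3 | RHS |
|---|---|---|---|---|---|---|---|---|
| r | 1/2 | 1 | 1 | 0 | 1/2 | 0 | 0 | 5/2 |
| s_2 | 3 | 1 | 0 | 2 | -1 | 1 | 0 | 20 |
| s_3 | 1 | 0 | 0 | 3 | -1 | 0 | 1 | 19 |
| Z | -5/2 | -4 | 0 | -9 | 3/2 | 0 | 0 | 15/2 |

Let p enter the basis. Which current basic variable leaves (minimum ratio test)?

Column p entries and ratios — r: (5/2)/(1/2) = 5; s_2: 20/3 = 20/3; s_3: 19/1 = 19.
Smallest ratio is 5 in the row of r, so r leaves.

r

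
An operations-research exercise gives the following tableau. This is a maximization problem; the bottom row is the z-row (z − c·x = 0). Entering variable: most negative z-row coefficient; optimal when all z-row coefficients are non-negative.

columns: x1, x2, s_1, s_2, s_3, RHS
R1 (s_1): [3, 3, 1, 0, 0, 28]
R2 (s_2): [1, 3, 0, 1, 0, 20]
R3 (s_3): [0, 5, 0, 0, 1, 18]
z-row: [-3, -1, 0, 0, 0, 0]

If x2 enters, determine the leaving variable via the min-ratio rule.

Column x2 entries and ratios — s_1: 28/3 = 28/3; s_2: 20/3 = 20/3; s_3: 18/5 = 18/5.
Smallest ratio is 18/5 in the row of s_3, so s_3 leaves.

s_3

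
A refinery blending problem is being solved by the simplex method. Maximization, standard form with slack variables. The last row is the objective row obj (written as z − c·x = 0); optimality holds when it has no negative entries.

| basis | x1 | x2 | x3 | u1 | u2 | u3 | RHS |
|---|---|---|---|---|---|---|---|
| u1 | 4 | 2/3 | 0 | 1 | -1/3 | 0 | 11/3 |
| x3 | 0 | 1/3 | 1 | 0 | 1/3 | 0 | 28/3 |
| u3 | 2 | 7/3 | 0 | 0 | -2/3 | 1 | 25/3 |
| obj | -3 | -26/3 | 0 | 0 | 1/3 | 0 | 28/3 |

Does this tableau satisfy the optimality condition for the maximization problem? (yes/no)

The obj-row has a negative entry -26/3 in column x2, so it is not optimal.

no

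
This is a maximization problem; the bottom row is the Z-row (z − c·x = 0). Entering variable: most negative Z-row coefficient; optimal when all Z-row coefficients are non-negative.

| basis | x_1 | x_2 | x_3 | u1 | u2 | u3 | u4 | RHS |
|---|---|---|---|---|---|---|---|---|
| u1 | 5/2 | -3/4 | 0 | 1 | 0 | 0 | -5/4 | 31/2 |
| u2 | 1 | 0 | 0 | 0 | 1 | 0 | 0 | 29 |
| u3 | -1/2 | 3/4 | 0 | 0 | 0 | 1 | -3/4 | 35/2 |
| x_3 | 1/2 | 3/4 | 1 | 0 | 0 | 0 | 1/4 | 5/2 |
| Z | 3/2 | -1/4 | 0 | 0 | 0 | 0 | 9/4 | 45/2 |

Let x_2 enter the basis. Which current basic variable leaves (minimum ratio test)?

Column x_2 entries and ratios — u1: -3/4 ≤ 0, skip; u2: 0 ≤ 0, skip; u3: (35/2)/(3/4) = 70/3; x_3: (5/2)/(3/4) = 10/3.
Smallest ratio is 10/3 in the row of x_3, so x_3 leaves.

x_3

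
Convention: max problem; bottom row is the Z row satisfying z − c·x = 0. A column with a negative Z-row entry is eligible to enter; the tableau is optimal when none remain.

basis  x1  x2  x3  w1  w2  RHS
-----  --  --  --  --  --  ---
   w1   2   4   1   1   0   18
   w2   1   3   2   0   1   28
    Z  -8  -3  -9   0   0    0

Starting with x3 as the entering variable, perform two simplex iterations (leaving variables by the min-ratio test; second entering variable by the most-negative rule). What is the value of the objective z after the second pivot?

Ratio test on column x3 — row 1: 18/1 = 18; row 2: 28/2 = 14. Minimum is 14 at row 2 (w2 leaves); pivot element 2.
Pivot on row 2; the Z-row RHS becomes 0 − (-9)·14 = 126.
Next entering variable (most negative Z-row entry -7/2): x1.
Ratio test on column x1 — row 1: 4/(3/2) = 8/3; row 2: 14/(1/2) = 28. Minimum is 8/3 at row 1 (w1 leaves); pivot element 3/2.
After the second pivot the Z-row RHS is 126 − (-7/2)·(8/3) = 406/3.

406/3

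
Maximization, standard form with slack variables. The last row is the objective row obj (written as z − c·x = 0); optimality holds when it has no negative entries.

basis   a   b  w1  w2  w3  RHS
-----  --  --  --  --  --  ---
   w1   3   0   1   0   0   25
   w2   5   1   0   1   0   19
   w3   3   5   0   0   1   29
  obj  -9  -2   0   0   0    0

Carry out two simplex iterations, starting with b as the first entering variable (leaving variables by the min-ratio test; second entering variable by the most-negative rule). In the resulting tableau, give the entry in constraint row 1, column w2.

-15/22

Ratio test on column b — row 1: entry 0 ≤ 0; row 2: 19/1 = 19; row 3: 29/5 = 29/5. Minimum is 29/5 at row 3 (w3 leaves); pivot element 5.
Divide row 3 by 5; eliminate column b from the other rows.
Second iteration: most negative obj-row entry is -39/5 in column a, so a enters.
Ratio test on column a — row 1: 25/3 = 25/3; row 2: (66/5)/(22/5) = 3; row 3: (29/5)/(3/5) = 29/3. Minimum is 3 at row 2 (w2 leaves); pivot element 22/5.
Divide row 2 by 22/5; eliminate column a from the other rows.
After both pivots, the entry at constraint row 1, column w2 is -15/22.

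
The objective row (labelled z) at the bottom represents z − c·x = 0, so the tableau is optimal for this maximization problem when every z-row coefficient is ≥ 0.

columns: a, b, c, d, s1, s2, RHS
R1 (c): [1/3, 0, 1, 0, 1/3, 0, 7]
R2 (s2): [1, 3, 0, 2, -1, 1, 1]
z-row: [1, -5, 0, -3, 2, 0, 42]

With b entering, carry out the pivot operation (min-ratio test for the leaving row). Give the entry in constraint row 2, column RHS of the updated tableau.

Ratio test on column b — row 1: entry 0 ≤ 0; row 2: 1/3 = 1/3. Minimum is 1/3 at row 2 (s2 leaves); pivot element 3.
Divide row 2 by 3; eliminate column b from the other rows.
In the new row 2, the RHS entry is the old entry divided by the pivot: 1/3 = 1/3.

1/3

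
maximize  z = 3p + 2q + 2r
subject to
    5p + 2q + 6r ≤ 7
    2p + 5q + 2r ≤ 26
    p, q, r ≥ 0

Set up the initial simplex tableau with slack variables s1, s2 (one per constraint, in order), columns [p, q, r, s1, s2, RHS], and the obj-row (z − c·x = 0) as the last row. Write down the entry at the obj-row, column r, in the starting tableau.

The obj-row carries the negated objective coefficients: the r entry is -2.

-2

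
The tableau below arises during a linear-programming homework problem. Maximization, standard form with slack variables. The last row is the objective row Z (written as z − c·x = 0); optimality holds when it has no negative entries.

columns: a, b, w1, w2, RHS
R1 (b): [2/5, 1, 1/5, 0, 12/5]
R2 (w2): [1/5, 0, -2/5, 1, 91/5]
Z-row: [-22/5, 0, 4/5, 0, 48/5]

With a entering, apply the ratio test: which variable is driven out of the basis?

Column a entries and ratios — b: (12/5)/(2/5) = 6; w2: (91/5)/(1/5) = 91.
Smallest ratio is 6 in the row of b, so b leaves.

b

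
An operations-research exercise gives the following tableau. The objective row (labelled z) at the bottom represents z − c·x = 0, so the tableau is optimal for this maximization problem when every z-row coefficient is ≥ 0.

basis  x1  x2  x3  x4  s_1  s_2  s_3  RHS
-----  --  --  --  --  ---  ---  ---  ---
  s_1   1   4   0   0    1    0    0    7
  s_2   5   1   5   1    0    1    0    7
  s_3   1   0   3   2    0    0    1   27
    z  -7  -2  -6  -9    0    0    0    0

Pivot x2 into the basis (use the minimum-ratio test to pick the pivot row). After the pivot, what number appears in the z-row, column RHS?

7/2

Ratio test on column x2 — row 1: 7/4 = 7/4; row 2: 7/1 = 7; row 3: entry 0 ≤ 0. Minimum is 7/4 at row 1 (s_1 leaves); pivot element 4.
Divide row 1 by 4; eliminate column x2 from the other rows.
z-row update in column RHS: 0 − (-2)·(7/4) = 7/2.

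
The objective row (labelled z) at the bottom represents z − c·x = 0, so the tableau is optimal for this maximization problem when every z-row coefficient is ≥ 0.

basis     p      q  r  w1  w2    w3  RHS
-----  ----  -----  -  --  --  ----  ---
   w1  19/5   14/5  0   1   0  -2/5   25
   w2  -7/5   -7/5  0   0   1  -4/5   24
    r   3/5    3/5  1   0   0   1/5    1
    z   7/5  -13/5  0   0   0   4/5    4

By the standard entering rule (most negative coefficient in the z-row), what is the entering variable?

q

Negative z-row entries: q: -13/5.
The most negative is -13/5 in column q, so q enters.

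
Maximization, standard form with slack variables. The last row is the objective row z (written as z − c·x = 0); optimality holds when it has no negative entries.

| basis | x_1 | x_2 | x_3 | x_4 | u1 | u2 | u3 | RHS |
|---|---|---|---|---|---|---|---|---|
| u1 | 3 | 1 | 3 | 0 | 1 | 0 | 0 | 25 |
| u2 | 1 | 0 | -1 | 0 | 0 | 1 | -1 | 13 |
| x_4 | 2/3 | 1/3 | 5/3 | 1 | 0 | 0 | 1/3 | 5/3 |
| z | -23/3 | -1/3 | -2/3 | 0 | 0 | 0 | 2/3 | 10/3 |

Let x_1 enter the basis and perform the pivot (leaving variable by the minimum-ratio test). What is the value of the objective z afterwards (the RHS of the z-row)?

Ratio test on column x_1 — row 1: 25/3 = 25/3; row 2: 13/1 = 13; row 3: (5/3)/(2/3) = 5/2. Minimum is 5/2 at row 3 (x_4 leaves); pivot element 2/3.
Pivot on row 3; the z-row RHS becomes 10/3 − (-23/3)·(5/2) = 45/2.

45/2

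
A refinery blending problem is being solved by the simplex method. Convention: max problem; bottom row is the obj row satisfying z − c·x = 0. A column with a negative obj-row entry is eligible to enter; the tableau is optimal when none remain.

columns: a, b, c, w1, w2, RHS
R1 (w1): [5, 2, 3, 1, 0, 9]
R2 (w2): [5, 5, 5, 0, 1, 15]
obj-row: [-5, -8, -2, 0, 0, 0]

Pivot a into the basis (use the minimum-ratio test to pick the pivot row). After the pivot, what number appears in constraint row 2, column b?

Ratio test on column a — row 1: 9/5 = 9/5; row 2: 15/5 = 3. Minimum is 9/5 at row 1 (w1 leaves); pivot element 5.
Divide row 1 by 5; eliminate column a from the other rows.
Row 2 update in column b: 5 − 5·(2/5) = 3.

3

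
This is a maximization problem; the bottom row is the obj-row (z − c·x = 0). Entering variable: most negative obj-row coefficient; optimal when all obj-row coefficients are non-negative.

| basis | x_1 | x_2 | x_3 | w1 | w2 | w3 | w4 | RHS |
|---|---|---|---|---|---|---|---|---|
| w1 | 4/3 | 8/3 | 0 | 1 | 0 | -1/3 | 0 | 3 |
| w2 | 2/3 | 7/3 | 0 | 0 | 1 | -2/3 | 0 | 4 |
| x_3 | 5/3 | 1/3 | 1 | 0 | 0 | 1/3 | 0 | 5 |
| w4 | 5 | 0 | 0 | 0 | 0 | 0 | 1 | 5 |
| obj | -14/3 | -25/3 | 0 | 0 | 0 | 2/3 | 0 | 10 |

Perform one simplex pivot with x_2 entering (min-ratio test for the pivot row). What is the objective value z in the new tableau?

Ratio test on column x_2 — row 1: 3/(8/3) = 9/8; row 2: 4/(7/3) = 12/7; row 3: 5/(1/3) = 15; row 4: entry 0 ≤ 0. Minimum is 9/8 at row 1 (w1 leaves); pivot element 8/3.
Pivot on row 1; the obj-row RHS becomes 10 − (-25/3)·(9/8) = 155/8.

155/8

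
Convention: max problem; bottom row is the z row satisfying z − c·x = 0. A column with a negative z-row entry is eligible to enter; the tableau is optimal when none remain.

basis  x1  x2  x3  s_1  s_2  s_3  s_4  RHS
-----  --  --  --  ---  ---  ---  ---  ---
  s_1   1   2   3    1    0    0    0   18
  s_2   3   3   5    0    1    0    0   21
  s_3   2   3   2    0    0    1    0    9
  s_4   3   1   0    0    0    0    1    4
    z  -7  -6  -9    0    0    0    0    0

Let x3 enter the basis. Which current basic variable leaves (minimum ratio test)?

s_2

Column x3 entries and ratios — s_1: 18/3 = 6; s_2: 21/5 = 21/5; s_3: 9/2 = 9/2; s_4: 0 ≤ 0, skip.
Smallest ratio is 21/5 in the row of s_2, so s_2 leaves.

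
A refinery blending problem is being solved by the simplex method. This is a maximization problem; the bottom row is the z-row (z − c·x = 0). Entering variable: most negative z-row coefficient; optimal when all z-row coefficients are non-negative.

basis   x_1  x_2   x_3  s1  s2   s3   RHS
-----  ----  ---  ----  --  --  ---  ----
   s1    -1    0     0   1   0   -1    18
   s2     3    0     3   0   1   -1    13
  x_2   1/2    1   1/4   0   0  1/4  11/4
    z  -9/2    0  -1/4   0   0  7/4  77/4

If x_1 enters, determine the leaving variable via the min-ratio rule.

s2

Column x_1 entries and ratios — s1: -1 ≤ 0, skip; s2: 13/3 = 13/3; x_2: (11/4)/(1/2) = 11/2.
Smallest ratio is 13/3 in the row of s2, so s2 leaves.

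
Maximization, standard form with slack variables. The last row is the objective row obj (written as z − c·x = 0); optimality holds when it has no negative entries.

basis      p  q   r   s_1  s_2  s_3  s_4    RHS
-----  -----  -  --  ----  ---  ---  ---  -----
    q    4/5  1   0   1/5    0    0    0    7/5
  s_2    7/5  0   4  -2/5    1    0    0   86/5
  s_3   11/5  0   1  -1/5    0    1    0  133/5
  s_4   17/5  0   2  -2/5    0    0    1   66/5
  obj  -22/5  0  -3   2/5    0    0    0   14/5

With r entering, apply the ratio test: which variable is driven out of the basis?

s_2

Column r entries and ratios — q: 0 ≤ 0, skip; s_2: (86/5)/4 = 43/10; s_3: (133/5)/1 = 133/5; s_4: (66/5)/2 = 33/5.
Smallest ratio is 43/10 in the row of s_2, so s_2 leaves.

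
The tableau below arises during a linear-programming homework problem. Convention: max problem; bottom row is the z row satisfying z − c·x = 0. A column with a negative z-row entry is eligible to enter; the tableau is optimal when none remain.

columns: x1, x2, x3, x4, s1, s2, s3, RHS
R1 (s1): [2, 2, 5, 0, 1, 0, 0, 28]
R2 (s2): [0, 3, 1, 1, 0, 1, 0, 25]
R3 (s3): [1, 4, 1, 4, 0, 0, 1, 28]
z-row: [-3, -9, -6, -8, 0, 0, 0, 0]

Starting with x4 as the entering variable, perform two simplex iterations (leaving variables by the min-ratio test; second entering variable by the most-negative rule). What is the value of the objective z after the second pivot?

392/5

Ratio test on column x4 — row 1: entry 0 ≤ 0; row 2: 25/1 = 25; row 3: 28/4 = 7. Minimum is 7 at row 3 (s3 leaves); pivot element 4.
Pivot on row 3; the z-row RHS becomes 0 − (-8)·7 = 56.
Next entering variable (most negative z-row entry -4): x3.
Ratio test on column x3 — row 1: 28/5 = 28/5; row 2: 18/(3/4) = 24; row 3: 7/(1/4) = 28. Minimum is 28/5 at row 1 (s1 leaves); pivot element 5.
After the second pivot the z-row RHS is 56 − (-4)·(28/5) = 392/5.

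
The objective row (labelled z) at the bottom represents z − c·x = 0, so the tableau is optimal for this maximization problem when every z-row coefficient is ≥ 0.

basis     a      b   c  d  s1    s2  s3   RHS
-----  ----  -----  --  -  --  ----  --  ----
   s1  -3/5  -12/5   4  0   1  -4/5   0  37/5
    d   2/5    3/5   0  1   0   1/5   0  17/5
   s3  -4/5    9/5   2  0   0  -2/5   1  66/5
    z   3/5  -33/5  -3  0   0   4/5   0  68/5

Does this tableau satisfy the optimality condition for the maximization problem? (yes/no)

The z-row has a negative entry -33/5 in column b, so it is not optimal.

no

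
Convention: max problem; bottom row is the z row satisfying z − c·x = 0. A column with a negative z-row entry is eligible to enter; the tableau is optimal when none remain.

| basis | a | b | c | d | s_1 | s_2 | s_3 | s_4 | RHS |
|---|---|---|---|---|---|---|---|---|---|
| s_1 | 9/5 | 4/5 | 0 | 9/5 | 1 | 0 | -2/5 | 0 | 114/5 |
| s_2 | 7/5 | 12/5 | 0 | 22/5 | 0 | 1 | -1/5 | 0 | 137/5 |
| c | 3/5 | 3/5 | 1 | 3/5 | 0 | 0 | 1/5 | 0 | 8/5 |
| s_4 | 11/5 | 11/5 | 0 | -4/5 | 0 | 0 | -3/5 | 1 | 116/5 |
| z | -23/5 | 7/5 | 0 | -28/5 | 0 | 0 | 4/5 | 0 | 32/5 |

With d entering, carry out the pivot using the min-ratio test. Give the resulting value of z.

Ratio test on column d — row 1: (114/5)/(9/5) = 38/3; row 2: (137/5)/(22/5) = 137/22; row 3: (8/5)/(3/5) = 8/3; row 4: entry -4/5 ≤ 0. Minimum is 8/3 at row 3 (c leaves); pivot element 3/5.
Pivot on row 3; the z-row RHS becomes 32/5 − (-28/5)·(8/3) = 64/3.

64/3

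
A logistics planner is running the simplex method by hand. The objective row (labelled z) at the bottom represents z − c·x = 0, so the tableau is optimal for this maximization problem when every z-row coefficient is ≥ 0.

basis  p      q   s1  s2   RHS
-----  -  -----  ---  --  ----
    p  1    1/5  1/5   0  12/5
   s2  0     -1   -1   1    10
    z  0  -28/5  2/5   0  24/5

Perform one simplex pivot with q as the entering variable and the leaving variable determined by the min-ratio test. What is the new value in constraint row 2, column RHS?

Ratio test on column q — row 1: (12/5)/(1/5) = 12; row 2: entry -1 ≤ 0. Minimum is 12 at row 1 (p leaves); pivot element 1/5.
Divide row 1 by 1/5; eliminate column q from the other rows.
Row 2 update in column RHS: 10 − (-1)·12 = 22.

22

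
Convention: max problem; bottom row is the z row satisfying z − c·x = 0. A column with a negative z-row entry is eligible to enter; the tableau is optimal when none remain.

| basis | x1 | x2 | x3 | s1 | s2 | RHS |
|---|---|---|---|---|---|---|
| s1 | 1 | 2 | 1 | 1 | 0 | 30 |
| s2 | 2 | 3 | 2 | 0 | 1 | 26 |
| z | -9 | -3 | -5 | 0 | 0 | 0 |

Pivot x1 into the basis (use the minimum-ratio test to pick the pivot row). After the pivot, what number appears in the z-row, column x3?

Ratio test on column x1 — row 1: 30/1 = 30; row 2: 26/2 = 13. Minimum is 13 at row 2 (s2 leaves); pivot element 2.
Divide row 2 by 2; eliminate column x1 from the other rows.
z-row update in column x3: -5 − (-9)·1 = 4.

4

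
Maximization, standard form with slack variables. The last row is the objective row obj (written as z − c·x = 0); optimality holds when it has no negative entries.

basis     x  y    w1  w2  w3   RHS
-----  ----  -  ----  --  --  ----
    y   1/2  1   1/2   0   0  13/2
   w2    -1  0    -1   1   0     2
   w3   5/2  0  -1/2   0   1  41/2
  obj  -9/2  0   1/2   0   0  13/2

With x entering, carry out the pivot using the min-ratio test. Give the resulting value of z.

217/5

Ratio test on column x — row 1: (13/2)/(1/2) = 13; row 2: entry -1 ≤ 0; row 3: (41/2)/(5/2) = 41/5. Minimum is 41/5 at row 3 (w3 leaves); pivot element 5/2.
Pivot on row 3; the obj-row RHS becomes 13/2 − (-9/2)·(41/5) = 217/5.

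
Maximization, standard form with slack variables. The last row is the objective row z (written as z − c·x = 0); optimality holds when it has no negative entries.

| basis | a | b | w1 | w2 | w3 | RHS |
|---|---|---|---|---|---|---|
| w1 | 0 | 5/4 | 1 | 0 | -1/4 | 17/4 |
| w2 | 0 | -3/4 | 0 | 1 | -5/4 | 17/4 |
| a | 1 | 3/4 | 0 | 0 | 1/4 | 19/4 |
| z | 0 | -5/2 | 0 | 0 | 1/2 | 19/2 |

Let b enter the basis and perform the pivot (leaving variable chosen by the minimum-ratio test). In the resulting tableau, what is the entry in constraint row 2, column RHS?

Ratio test on column b — row 1: (17/4)/(5/4) = 17/5; row 2: entry -3/4 ≤ 0; row 3: (19/4)/(3/4) = 19/3. Minimum is 17/5 at row 1 (w1 leaves); pivot element 5/4.
Divide row 1 by 5/4; eliminate column b from the other rows.
Row 2 update in column RHS: 17/4 − (-3/4)·(17/5) = 34/5.

34/5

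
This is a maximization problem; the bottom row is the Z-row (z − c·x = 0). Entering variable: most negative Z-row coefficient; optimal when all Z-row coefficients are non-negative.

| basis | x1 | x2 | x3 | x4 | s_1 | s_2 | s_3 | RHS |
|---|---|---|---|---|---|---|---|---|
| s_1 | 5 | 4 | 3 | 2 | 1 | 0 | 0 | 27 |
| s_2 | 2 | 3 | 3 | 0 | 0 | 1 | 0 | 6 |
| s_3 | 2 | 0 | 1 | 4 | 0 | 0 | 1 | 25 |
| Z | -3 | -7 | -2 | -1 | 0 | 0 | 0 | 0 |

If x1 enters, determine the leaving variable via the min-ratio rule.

Column x1 entries and ratios — s_1: 27/5 = 27/5; s_2: 6/2 = 3; s_3: 25/2 = 25/2.
Smallest ratio is 3 in the row of s_2, so s_2 leaves.

s_2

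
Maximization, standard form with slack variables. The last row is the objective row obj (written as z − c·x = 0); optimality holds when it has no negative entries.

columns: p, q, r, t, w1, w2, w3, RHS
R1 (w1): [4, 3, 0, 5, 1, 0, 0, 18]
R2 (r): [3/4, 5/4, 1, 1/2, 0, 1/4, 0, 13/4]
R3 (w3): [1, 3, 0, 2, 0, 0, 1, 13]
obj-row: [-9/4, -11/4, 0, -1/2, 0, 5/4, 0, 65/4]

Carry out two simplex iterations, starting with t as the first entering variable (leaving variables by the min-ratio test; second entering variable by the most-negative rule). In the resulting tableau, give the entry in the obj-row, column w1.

Ratio test on column t — row 1: 18/5 = 18/5; row 2: (13/4)/(1/2) = 13/2; row 3: 13/2 = 13/2. Minimum is 18/5 at row 1 (w1 leaves); pivot element 5.
Divide row 1 by 5; eliminate column t from the other rows.
Second iteration: most negative obj-row entry is -49/20 in column q, so q enters.
Ratio test on column q — row 1: (18/5)/(3/5) = 6; row 2: (29/20)/(19/20) = 29/19; row 3: (29/5)/(9/5) = 29/9. Minimum is 29/19 at row 2 (r leaves); pivot element 19/20.
Divide row 2 by 19/20; eliminate column q from the other rows.
After both pivots, the entry at the obj-row, column w1 is -3/19.

-3/19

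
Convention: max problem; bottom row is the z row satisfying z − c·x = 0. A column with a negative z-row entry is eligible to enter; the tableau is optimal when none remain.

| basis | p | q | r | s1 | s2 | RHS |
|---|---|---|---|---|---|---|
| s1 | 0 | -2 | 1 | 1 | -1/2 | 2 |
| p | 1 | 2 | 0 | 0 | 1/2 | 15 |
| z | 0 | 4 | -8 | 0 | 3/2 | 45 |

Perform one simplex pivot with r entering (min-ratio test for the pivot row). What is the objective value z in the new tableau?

Ratio test on column r — row 1: 2/1 = 2; row 2: entry 0 ≤ 0. Minimum is 2 at row 1 (s1 leaves); pivot element 1.
Pivot on row 1; the z-row RHS becomes 45 − (-8)·2 = 61.

61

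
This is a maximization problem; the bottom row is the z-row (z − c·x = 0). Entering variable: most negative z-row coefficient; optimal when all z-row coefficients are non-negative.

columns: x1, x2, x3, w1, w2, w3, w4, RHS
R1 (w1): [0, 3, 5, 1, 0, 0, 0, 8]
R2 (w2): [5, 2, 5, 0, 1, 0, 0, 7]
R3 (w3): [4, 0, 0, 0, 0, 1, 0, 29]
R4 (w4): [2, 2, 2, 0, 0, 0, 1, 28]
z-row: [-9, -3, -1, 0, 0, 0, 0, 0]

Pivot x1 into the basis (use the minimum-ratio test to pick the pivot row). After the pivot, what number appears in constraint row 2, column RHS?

Ratio test on column x1 — row 1: entry 0 ≤ 0; row 2: 7/5 = 7/5; row 3: 29/4 = 29/4; row 4: 28/2 = 14. Minimum is 7/5 at row 2 (w2 leaves); pivot element 5.
Divide row 2 by 5; eliminate column x1 from the other rows.
In the new row 2, the RHS entry is the old entry divided by the pivot: 7/5 = 7/5.

7/5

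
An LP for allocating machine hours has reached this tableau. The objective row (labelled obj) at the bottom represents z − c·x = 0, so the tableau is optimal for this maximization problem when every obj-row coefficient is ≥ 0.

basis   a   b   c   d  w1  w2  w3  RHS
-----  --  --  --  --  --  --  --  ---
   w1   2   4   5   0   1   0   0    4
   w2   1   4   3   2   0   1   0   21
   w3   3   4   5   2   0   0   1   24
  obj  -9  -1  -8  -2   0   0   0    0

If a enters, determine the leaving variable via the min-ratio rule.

Column a entries and ratios — w1: 4/2 = 2; w2: 21/1 = 21; w3: 24/3 = 8.
Smallest ratio is 2 in the row of w1, so w1 leaves.

w1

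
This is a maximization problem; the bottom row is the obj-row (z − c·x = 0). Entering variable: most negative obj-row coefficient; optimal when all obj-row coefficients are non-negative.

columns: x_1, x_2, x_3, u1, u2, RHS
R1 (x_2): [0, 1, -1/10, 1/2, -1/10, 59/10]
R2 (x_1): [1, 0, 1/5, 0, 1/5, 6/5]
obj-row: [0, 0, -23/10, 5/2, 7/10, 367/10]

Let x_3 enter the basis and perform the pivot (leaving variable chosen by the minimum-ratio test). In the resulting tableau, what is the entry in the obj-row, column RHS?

101/2

Ratio test on column x_3 — row 1: entry -1/10 ≤ 0; row 2: (6/5)/(1/5) = 6. Minimum is 6 at row 2 (x_1 leaves); pivot element 1/5.
Divide row 2 by 1/5; eliminate column x_3 from the other rows.
obj-row update in column RHS: 367/10 − (-23/10)·6 = 101/2.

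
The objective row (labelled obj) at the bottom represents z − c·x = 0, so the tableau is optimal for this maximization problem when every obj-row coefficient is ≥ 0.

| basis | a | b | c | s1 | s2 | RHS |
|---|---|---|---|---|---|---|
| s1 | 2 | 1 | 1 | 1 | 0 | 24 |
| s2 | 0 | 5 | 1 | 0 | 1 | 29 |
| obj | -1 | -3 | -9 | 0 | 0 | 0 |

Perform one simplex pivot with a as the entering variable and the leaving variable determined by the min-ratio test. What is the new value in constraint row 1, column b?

1/2

Ratio test on column a — row 1: 24/2 = 12; row 2: entry 0 ≤ 0. Minimum is 12 at row 1 (s1 leaves); pivot element 2.
Divide row 1 by 2; eliminate column a from the other rows.
In the new row 1, the b entry is the old entry divided by the pivot: 1/2 = 1/2.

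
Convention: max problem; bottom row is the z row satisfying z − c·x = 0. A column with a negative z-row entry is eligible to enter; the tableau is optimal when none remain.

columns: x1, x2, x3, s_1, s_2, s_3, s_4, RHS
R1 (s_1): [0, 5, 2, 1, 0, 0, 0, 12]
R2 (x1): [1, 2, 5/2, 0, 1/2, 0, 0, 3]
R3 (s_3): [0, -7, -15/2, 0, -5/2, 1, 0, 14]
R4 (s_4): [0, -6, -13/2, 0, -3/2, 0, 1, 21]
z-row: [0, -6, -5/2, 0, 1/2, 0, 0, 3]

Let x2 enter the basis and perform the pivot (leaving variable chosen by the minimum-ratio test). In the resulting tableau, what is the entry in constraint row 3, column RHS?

Ratio test on column x2 — row 1: 12/5 = 12/5; row 2: 3/2 = 3/2; row 3: entry -7 ≤ 0; row 4: entry -6 ≤ 0. Minimum is 3/2 at row 2 (x1 leaves); pivot element 2.
Divide row 2 by 2; eliminate column x2 from the other rows.
Row 3 update in column RHS: 14 − (-7)·(3/2) = 49/2.

49/2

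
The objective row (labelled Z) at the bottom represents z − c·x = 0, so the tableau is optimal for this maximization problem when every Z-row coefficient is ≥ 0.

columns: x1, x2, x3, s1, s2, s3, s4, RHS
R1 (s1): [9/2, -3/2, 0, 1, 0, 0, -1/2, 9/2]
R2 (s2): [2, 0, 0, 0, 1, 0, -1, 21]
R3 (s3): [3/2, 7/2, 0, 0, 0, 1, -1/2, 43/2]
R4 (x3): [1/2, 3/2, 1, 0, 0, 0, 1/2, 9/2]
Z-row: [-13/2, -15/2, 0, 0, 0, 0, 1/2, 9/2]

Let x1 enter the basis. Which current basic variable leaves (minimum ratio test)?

s1

Column x1 entries and ratios — s1: (9/2)/(9/2) = 1; s2: 21/2 = 21/2; s3: (43/2)/(3/2) = 43/3; x3: (9/2)/(1/2) = 9.
Smallest ratio is 1 in the row of s1, so s1 leaves.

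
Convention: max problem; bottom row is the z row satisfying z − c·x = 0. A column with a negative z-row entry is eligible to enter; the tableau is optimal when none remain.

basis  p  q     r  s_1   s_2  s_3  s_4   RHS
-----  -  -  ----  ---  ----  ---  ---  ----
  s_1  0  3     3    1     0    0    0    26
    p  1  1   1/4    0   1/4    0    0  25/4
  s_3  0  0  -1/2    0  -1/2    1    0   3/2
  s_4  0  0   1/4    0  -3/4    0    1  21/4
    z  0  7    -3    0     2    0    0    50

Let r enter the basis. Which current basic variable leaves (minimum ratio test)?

Column r entries and ratios — s_1: 26/3 = 26/3; p: (25/4)/(1/4) = 25; s_3: -1/2 ≤ 0, skip; s_4: (21/4)/(1/4) = 21.
Smallest ratio is 26/3 in the row of s_1, so s_1 leaves.

s_1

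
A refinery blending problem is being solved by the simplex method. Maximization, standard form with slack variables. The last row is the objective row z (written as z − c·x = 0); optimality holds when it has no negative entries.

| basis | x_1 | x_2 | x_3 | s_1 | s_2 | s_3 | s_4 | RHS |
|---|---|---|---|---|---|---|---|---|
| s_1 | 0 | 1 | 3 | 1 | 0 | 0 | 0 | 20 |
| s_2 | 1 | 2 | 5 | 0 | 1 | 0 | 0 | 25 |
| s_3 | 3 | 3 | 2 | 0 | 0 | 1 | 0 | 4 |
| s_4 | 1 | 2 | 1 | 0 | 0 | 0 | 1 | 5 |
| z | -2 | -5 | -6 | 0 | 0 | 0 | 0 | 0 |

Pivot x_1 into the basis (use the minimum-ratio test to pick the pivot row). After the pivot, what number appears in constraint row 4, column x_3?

1/3

Ratio test on column x_1 — row 1: entry 0 ≤ 0; row 2: 25/1 = 25; row 3: 4/3 = 4/3; row 4: 5/1 = 5. Minimum is 4/3 at row 3 (s_3 leaves); pivot element 3.
Divide row 3 by 3; eliminate column x_1 from the other rows.
Row 4 update in column x_3: 1 − 1·(2/3) = 1/3.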